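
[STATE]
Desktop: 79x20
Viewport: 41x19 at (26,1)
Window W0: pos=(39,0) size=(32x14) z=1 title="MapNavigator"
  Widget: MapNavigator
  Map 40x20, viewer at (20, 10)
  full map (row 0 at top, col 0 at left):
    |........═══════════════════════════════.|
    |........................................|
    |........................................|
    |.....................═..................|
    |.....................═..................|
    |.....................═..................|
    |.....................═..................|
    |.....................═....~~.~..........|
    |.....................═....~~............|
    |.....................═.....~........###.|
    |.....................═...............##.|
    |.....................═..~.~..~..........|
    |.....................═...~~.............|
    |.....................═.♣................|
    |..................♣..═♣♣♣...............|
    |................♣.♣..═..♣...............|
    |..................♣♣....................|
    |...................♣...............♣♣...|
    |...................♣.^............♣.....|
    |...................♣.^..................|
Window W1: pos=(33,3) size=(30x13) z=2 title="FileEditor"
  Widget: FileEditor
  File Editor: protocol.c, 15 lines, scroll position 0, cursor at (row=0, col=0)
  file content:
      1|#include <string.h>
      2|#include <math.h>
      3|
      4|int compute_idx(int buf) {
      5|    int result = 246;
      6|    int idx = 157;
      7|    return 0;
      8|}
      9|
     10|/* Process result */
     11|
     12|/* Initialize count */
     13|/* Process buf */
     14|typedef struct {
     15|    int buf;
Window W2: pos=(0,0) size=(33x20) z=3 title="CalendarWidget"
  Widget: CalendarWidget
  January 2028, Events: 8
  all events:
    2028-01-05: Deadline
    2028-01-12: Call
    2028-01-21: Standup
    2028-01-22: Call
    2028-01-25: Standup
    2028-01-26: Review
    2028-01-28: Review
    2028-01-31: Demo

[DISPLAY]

      ┃      ┃ MapNavigator              
──────┨      ┠───────────────────────────
      ┃┏━━━━━━━━━━━━━━━━━━━━━━━━━━━━┓....
      ┃┃ FileEditor                 ┃....
      ┃┠────────────────────────────┨.~..
      ┃┃█include <string.h>        ▲┃....
      ┃┃#include <math.h>          █┃....
      ┃┃                           ░┃....
      ┃┃int compute_idx(int buf) { ░┃.~..
      ┃┃    int result = 246;      ░┃....
      ┃┃    int idx = 157;         ░┃....
      ┃┃    return 0;              ░┃....
      ┃┃}                          ░┃━━━━
      ┃┃                           ▼┃    
      ┃┗━━━━━━━━━━━━━━━━━━━━━━━━━━━━┛    
      ┃                                  
      ┃                                  
      ┃                                  
━━━━━━┛                                  


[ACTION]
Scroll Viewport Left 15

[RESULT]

idget                ┃      ┃ MapNavigato
─────────────────────┨      ┠────────────
January 2028         ┃┏━━━━━━━━━━━━━━━━━━
h Fr Sa Su           ┃┃ FileEditor       
      1  2           ┃┠──────────────────
 6  7  8  9          ┃┃█include <string.h
13 14 15 16          ┃┃#include <math.h> 
0 21* 22* 23         ┃┃                  
 27 28* 29 30        ┃┃int compute_idx(in
                     ┃┃    int result = 2
                     ┃┃    int idx = 157;
                     ┃┃    return 0;     
                     ┃┃}                 
                     ┃┃                  
                     ┃┗━━━━━━━━━━━━━━━━━━
                     ┃                   
                     ┃                   
                     ┃                   
━━━━━━━━━━━━━━━━━━━━━┛                   


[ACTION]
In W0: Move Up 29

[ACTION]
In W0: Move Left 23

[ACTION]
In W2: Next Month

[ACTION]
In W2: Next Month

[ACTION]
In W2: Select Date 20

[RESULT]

idget                ┃      ┃ MapNavigato
─────────────────────┨      ┠────────────
 March 2028          ┃┏━━━━━━━━━━━━━━━━━━
h Fr Sa Su           ┃┃ FileEditor       
2  3  4  5           ┃┠──────────────────
9 10 11 12           ┃┃█include <string.h
6 17 18 19           ┃┃#include <math.h> 
 23 24 25 26         ┃┃                  
0 31                 ┃┃int compute_idx(in
                     ┃┃    int result = 2
                     ┃┃    int idx = 157;
                     ┃┃    return 0;     
                     ┃┃}                 
                     ┃┃                  
                     ┃┗━━━━━━━━━━━━━━━━━━
                     ┃                   
                     ┃                   
                     ┃                   
━━━━━━━━━━━━━━━━━━━━━┛                   


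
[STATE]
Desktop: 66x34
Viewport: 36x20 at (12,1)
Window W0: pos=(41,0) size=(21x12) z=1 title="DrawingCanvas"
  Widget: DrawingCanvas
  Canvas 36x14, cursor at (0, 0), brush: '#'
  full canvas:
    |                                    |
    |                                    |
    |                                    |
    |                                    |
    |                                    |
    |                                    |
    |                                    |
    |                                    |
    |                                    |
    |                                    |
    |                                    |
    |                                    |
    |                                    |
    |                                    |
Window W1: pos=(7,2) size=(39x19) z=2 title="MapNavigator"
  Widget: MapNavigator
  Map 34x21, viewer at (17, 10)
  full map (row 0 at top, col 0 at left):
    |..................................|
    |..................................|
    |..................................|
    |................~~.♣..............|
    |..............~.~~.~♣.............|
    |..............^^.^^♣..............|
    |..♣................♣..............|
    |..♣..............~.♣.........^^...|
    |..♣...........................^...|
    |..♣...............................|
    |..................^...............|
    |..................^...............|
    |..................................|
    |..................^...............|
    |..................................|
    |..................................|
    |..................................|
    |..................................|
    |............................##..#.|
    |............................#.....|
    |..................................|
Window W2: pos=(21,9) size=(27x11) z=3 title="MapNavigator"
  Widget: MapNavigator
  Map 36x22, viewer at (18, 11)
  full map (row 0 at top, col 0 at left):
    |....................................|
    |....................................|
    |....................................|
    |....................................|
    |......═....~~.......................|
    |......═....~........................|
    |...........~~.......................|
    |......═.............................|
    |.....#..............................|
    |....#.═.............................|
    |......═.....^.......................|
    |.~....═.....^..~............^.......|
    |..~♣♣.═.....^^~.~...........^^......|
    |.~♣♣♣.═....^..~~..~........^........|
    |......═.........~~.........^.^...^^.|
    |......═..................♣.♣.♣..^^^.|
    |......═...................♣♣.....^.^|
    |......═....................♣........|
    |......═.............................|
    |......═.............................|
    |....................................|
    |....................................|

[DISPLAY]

                             ┃ Drawi
━━━━━━━━━━━━━━━━━━━━━━━━━━━━━━━━━┓──
Navigator                        ┃  
─────────────────────────────────┨  
.............~~.♣..............  ┃  
...........~.~~.~♣.............  ┃  
...........^^.^^♣..............  ┃  
................♣..............  ┃  
.........┏━━━━━━━━━━━━━━━━━━━━━━━━━┓
.........┃ MapNavigator            ┃
.........┠─────────────────────────┨
.........┃.........................┃
.........┃═........................┃
.........┃═.....^..................┃
.........┃═.....^..~..@.........^..┃
.........┃═.....^^~.~...........^^.┃
.........┃═....^..~~..~........^...┃
.........┃═.........~~.........^.^.┃
.........┗━━━━━━━━━━━━━━━━━━━━━━━━━┛
━━━━━━━━━━━━━━━━━━━━━━━━━━━━━━━━━┛  


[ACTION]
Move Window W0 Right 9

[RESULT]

                                 ┃ D
━━━━━━━━━━━━━━━━━━━━━━━━━━━━━━━━━┓──
Navigator                        ┃+ 
─────────────────────────────────┨  
.............~~.♣..............  ┃  
...........~.~~.~♣.............  ┃  
...........^^.^^♣..............  ┃  
................♣..............  ┃  
.........┏━━━━━━━━━━━━━━━━━━━━━━━━━┓
.........┃ MapNavigator            ┃
.........┠─────────────────────────┨
.........┃.........................┃
.........┃═........................┃
.........┃═.....^..................┃
.........┃═.....^..~..@.........^..┃
.........┃═.....^^~.~...........^^.┃
.........┃═....^..~~..~........^...┃
.........┃═.........~~.........^.^.┃
.........┗━━━━━━━━━━━━━━━━━━━━━━━━━┛
━━━━━━━━━━━━━━━━━━━━━━━━━━━━━━━━━┛  


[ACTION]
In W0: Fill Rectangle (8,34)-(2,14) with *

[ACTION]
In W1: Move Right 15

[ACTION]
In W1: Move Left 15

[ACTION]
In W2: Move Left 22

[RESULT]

                                 ┃ D
━━━━━━━━━━━━━━━━━━━━━━━━━━━━━━━━━┓──
Navigator                        ┃+ 
─────────────────────────────────┨  
.............~~.♣..............  ┃  
...........~.~~.~♣.............  ┃  
...........^^.^^♣..............  ┃  
................♣..............  ┃  
.........┏━━━━━━━━━━━━━━━━━━━━━━━━━┓
.........┃ MapNavigator            ┃
.........┠─────────────────────────┨
.........┃            .....#.......┃
.........┃            ....#.═......┃
.........┃            ......═.....^┃
.........┃            @~....═.....^┃
.........┃            ..~♣♣.═.....^┃
.........┃            .~♣♣♣.═....^.┃
.........┃            ......═......┃
.........┗━━━━━━━━━━━━━━━━━━━━━━━━━┛
━━━━━━━━━━━━━━━━━━━━━━━━━━━━━━━━━┛  


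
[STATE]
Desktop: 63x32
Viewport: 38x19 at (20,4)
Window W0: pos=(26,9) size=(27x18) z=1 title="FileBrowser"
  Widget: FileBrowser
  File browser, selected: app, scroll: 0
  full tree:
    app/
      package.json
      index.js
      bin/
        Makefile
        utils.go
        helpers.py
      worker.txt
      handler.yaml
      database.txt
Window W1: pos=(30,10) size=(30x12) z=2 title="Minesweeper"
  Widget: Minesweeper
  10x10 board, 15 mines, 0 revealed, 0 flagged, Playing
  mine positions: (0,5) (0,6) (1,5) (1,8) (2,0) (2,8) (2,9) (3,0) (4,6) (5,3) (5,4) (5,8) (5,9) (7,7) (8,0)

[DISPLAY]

                                      
                                      
                                      
                                      
                                      
      ┏━━━━━━━━━━━━━━━━━━━━━━━━━┓     
      ┃ Fi┏━━━━━━━━━━━━━━━━━━━━━━━━━━━
      ┠───┃ Minesweeper               
      ┃> [┠───────────────────────────
      ┃   ┃■■■■■■■■■■                 
      ┃   ┃■■■■■■■■■■                 
      ┃   ┃■■■■■■■■■■                 
      ┃   ┃■■■■■■■■■■                 
      ┃   ┃■■■■■■■■■■                 
      ┃   ┃■■■■■■■■■■                 
      ┃   ┃■■■■■■■■■■                 
      ┃   ┃■■■■■■■■■■                 
      ┃   ┗━━━━━━━━━━━━━━━━━━━━━━━━━━━
      ┃                         ┃     


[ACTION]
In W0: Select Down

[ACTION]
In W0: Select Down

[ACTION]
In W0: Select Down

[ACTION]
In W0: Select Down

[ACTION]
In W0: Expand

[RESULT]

                                      
                                      
                                      
                                      
                                      
      ┏━━━━━━━━━━━━━━━━━━━━━━━━━┓     
      ┃ Fi┏━━━━━━━━━━━━━━━━━━━━━━━━━━━
      ┠───┃ Minesweeper               
      ┃  [┠───────────────────────────
      ┃   ┃■■■■■■■■■■                 
      ┃   ┃■■■■■■■■■■                 
      ┃   ┃■■■■■■■■■■                 
      ┃  >┃■■■■■■■■■■                 
      ┃   ┃■■■■■■■■■■                 
      ┃   ┃■■■■■■■■■■                 
      ┃   ┃■■■■■■■■■■                 
      ┃   ┃■■■■■■■■■■                 
      ┃   ┗━━━━━━━━━━━━━━━━━━━━━━━━━━━
      ┃                         ┃     


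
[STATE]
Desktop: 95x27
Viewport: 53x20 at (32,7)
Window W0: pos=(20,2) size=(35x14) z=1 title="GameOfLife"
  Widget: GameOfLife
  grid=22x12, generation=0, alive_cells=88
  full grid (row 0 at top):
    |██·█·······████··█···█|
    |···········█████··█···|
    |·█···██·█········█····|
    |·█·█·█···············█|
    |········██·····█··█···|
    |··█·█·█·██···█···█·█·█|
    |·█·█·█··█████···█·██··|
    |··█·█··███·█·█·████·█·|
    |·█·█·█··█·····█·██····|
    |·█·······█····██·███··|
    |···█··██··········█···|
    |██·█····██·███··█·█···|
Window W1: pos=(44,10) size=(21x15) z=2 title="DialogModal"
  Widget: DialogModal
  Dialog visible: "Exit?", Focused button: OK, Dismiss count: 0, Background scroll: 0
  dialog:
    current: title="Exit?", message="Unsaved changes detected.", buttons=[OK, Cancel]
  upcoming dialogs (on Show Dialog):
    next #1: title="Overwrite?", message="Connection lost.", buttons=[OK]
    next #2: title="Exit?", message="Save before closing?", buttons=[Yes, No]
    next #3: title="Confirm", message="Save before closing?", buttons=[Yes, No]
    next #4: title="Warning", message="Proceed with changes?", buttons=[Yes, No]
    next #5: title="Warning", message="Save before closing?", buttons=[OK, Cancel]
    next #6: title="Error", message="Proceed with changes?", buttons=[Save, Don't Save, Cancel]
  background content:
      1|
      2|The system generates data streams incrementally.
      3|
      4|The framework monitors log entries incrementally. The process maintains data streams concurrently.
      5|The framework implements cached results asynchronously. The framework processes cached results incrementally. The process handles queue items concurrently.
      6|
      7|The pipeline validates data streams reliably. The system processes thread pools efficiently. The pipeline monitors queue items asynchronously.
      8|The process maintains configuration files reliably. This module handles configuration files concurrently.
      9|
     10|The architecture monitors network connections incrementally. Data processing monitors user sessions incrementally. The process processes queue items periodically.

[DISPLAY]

······█····           ┃                              
··········█           ┃                              
····█··█···           ┃                              
··█···█·█·█ ┏━━━━━━━━━━━━━━━━━━━┓                    
██···█·██·· ┃ DialogModal       ┃                    
█·█·████·█· ┠───────────────────┨                    
···█·██···· ┃                   ┃                    
···██·███·· ┃The system generate┃                    
━━━━━━━━━━━━┃                   ┃                    
            ┃Th┌─────────────┐it┃                    
            ┃Th│    Exit?    │le┃                    
            ┃  │Unsaved chang│  ┃                    
            ┃Th│[OK]  Cancel │da┃                    
            ┃Th└─────────────┘ai┃                    
            ┃                   ┃                    
            ┃The architecture mo┃                    
            ┃                   ┃                    
            ┗━━━━━━━━━━━━━━━━━━━┛                    
                                                     
                                                     


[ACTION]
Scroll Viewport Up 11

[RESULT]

                                                     
                                                     
━━━━━━━━━━━━━━━━━━━━━━┓                              
                      ┃                              
──────────────────────┨                              
                      ┃                              
█████··█···           ┃                              
······█····           ┃                              
··········█           ┃                              
····█··█···           ┃                              
··█···█·█·█ ┏━━━━━━━━━━━━━━━━━━━┓                    
██···█·██·· ┃ DialogModal       ┃                    
█·█·████·█· ┠───────────────────┨                    
···█·██···· ┃                   ┃                    
···██·███·· ┃The system generate┃                    
━━━━━━━━━━━━┃                   ┃                    
            ┃Th┌─────────────┐it┃                    
            ┃Th│    Exit?    │le┃                    
            ┃  │Unsaved chang│  ┃                    
            ┃Th│[OK]  Cancel │da┃                    


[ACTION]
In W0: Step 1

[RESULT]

                                                     
                                                     
━━━━━━━━━━━━━━━━━━━━━━┓                              
                      ┃                              
──────────────────────┨                              
                      ┃                              
█···████···           ┃                              
·███·······           ┃                              
···········           ┃                              
·······█·█·           ┃                              
██···██·██· ┏━━━━━━━━━━━━━━━━━━━┓                    
█·███······ ┃ DialogModal       ┃                    
█·██······· ┠───────────────────┨                    
··█········ ┃                   ┃                    
···██···█·· ┃The system generate┃                    
━━━━━━━━━━━━┃                   ┃                    
            ┃Th┌─────────────┐it┃                    
            ┃Th│    Exit?    │le┃                    
            ┃  │Unsaved chang│  ┃                    
            ┃Th│[OK]  Cancel │da┃                    


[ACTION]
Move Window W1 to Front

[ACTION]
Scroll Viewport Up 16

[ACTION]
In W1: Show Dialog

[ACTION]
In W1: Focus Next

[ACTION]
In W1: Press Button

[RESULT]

                                                     
                                                     
━━━━━━━━━━━━━━━━━━━━━━┓                              
                      ┃                              
──────────────────────┨                              
                      ┃                              
█···████···           ┃                              
·███·······           ┃                              
···········           ┃                              
·······█·█·           ┃                              
██···██·██· ┏━━━━━━━━━━━━━━━━━━━┓                    
█·███······ ┃ DialogModal       ┃                    
█·██······· ┠───────────────────┨                    
··█········ ┃                   ┃                    
···██···█·· ┃The system generate┃                    
━━━━━━━━━━━━┃                   ┃                    
            ┃The framework monit┃                    
            ┃The framework imple┃                    
            ┃                   ┃                    
            ┃The pipeline valida┃                    


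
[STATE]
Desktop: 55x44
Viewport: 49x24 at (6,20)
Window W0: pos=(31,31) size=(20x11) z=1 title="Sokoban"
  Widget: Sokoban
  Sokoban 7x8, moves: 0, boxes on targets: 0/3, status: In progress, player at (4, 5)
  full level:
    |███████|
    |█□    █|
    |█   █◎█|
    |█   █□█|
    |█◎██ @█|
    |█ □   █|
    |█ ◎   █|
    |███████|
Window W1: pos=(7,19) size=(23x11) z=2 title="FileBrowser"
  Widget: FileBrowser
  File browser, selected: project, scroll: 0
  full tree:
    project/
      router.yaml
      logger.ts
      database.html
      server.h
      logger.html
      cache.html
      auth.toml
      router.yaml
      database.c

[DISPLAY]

 ┃ FileBrowser         ┃                         
 ┠─────────────────────┨                         
 ┃> [-] project/       ┃                         
 ┃    router.yaml      ┃                         
 ┃    logger.ts        ┃                         
 ┃    database.html    ┃                         
 ┃    server.h         ┃                         
 ┃    logger.html      ┃                         
 ┃    cache.html       ┃                         
 ┗━━━━━━━━━━━━━━━━━━━━━┛                         
                                                 
                         ┏━━━━━━━━━━━━━━━━━━┓    
                         ┃ Sokoban          ┃    
                         ┠──────────────────┨    
                         ┃███████           ┃    
                         ┃█□    █           ┃    
                         ┃█   █◎█           ┃    
                         ┃█   █□█           ┃    
                         ┃█◎██ @█           ┃    
                         ┃█ □   █           ┃    
                         ┃█ ◎   █           ┃    
                         ┗━━━━━━━━━━━━━━━━━━┛    
                                                 
                                                 


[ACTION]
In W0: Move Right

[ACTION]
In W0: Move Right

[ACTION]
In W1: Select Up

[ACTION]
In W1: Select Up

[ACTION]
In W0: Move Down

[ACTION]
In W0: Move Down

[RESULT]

 ┃ FileBrowser         ┃                         
 ┠─────────────────────┨                         
 ┃> [-] project/       ┃                         
 ┃    router.yaml      ┃                         
 ┃    logger.ts        ┃                         
 ┃    database.html    ┃                         
 ┃    server.h         ┃                         
 ┃    logger.html      ┃                         
 ┃    cache.html       ┃                         
 ┗━━━━━━━━━━━━━━━━━━━━━┛                         
                                                 
                         ┏━━━━━━━━━━━━━━━━━━┓    
                         ┃ Sokoban          ┃    
                         ┠──────────────────┨    
                         ┃███████           ┃    
                         ┃█□    █           ┃    
                         ┃█   █◎█           ┃    
                         ┃█   █□█           ┃    
                         ┃█◎██  █           ┃    
                         ┃█ □   █           ┃    
                         ┃█ ◎  @█           ┃    
                         ┗━━━━━━━━━━━━━━━━━━┛    
                                                 
                                                 


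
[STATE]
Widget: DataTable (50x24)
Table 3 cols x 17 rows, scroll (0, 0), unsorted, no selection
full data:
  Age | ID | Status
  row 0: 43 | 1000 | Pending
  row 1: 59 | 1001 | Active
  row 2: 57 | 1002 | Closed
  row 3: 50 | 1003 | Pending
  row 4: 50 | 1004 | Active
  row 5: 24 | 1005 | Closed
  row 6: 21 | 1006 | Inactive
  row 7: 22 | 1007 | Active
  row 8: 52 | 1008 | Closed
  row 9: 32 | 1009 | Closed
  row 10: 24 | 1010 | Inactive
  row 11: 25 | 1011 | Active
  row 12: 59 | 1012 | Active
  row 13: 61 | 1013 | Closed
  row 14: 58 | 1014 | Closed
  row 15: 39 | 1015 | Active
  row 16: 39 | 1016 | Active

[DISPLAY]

Age│ID  │Status                                   
───┼────┼────────                                 
43 │1000│Pending                                  
59 │1001│Active                                   
57 │1002│Closed                                   
50 │1003│Pending                                  
50 │1004│Active                                   
24 │1005│Closed                                   
21 │1006│Inactive                                 
22 │1007│Active                                   
52 │1008│Closed                                   
32 │1009│Closed                                   
24 │1010│Inactive                                 
25 │1011│Active                                   
59 │1012│Active                                   
61 │1013│Closed                                   
58 │1014│Closed                                   
39 │1015│Active                                   
39 │1016│Active                                   
                                                  
                                                  
                                                  
                                                  
                                                  


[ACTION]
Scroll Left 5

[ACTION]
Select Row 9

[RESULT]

Age│ID  │Status                                   
───┼────┼────────                                 
43 │1000│Pending                                  
59 │1001│Active                                   
57 │1002│Closed                                   
50 │1003│Pending                                  
50 │1004│Active                                   
24 │1005│Closed                                   
21 │1006│Inactive                                 
22 │1007│Active                                   
52 │1008│Closed                                   
>2 │1009│Closed                                   
24 │1010│Inactive                                 
25 │1011│Active                                   
59 │1012│Active                                   
61 │1013│Closed                                   
58 │1014│Closed                                   
39 │1015│Active                                   
39 │1016│Active                                   
                                                  
                                                  
                                                  
                                                  
                                                  


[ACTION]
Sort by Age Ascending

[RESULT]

Ag▲│ID  │Status                                   
───┼────┼────────                                 
21 │1006│Inactive                                 
22 │1007│Active                                   
24 │1005│Closed                                   
24 │1010│Inactive                                 
25 │1011│Active                                   
32 │1009│Closed                                   
39 │1015│Active                                   
39 │1016│Active                                   
43 │1000│Pending                                  
>0 │1003│Pending                                  
50 │1004│Active                                   
52 │1008│Closed                                   
57 │1002│Closed                                   
58 │1014│Closed                                   
59 │1001│Active                                   
59 │1012│Active                                   
61 │1013│Closed                                   
                                                  
                                                  
                                                  
                                                  
                                                  


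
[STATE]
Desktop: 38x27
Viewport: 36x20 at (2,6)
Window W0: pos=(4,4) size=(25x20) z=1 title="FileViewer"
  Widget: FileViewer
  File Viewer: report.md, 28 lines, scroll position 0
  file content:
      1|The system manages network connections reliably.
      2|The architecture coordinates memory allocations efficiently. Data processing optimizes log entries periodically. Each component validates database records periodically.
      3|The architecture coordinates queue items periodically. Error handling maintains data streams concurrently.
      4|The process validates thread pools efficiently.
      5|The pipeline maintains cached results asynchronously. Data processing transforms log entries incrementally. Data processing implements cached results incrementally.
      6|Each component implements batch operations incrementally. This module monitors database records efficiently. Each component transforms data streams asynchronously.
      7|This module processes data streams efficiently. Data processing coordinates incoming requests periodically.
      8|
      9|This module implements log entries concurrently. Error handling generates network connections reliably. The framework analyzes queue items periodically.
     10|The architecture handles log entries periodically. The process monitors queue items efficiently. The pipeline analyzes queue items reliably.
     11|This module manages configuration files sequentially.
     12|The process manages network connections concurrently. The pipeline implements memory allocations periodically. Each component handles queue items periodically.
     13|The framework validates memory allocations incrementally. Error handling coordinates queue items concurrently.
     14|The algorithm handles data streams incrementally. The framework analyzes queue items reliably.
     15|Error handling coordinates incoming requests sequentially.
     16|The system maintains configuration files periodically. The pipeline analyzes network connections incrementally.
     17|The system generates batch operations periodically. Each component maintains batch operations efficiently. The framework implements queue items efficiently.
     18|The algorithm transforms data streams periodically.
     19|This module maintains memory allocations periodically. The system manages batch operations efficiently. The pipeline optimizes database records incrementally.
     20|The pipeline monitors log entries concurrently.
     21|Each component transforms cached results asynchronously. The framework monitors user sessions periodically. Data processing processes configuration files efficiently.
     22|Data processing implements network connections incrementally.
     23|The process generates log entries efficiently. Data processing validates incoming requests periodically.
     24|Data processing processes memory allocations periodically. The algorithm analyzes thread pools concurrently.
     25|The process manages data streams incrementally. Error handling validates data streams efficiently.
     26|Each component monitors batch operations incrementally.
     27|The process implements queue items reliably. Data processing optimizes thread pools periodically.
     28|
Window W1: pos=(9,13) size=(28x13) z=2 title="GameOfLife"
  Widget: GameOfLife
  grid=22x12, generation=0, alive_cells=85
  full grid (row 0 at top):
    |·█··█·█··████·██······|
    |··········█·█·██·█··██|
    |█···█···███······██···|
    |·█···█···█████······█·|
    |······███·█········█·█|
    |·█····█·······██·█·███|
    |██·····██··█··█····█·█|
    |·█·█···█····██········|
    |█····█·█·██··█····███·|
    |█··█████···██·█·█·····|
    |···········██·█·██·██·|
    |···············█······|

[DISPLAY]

  ┠───────────────────────┨         
  ┃The system manages net▲┃         
  ┃The architecture coord█┃         
  ┃The architecture coord░┃         
  ┃The process validates ░┃         
  ┃The pipeline maintains░┃         
  ┃Each component impleme░┃         
  ┃This┏━━━━━━━━━━━━━━━━━━━━━━━━━━┓ 
  ┃    ┃ GameOfLife               ┃ 
  ┃This┠──────────────────────────┨ 
  ┃The ┃Gen: 0                    ┃ 
  ┃This┃█···█···███······██···    ┃ 
  ┃The ┃·█···█···█████······█·    ┃ 
  ┃The ┃······███·█········█·█    ┃ 
  ┃The ┃·█····█·······██·█·███    ┃ 
  ┃Erro┃██·····██··█··█····█·█    ┃ 
  ┃The ┃·█·█···█····██········    ┃ 
  ┗━━━━┃█····█·█·██··█····███·    ┃ 
       ┃█··█████···██·█·█·····    ┃ 
       ┗━━━━━━━━━━━━━━━━━━━━━━━━━━┛ 


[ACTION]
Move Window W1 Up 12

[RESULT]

  ┠────┃·█···█···█████······█·    ┃ 
  ┃The ┃······███·█········█·█    ┃ 
  ┃The ┃·█····█·······██·█·███    ┃ 
  ┃The ┃██·····██··█··█····█·█    ┃ 
  ┃The ┃·█·█···█····██········    ┃ 
  ┃The ┃█····█·█·██··█····███·    ┃ 
  ┃Each┃█··█████···██·█·█·····    ┃ 
  ┃This┗━━━━━━━━━━━━━━━━━━━━━━━━━━┛ 
  ┃                      ░┃         
  ┃This module implements░┃         
  ┃The architecture handl░┃         
  ┃This module manages co░┃         
  ┃The process manages ne░┃         
  ┃The framework validate░┃         
  ┃The algorithm handles ░┃         
  ┃Error handling coordin░┃         
  ┃The system maintains c▼┃         
  ┗━━━━━━━━━━━━━━━━━━━━━━━┛         
                                    
                                    


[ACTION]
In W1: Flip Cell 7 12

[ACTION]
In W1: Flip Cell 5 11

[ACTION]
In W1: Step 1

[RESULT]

  ┠────┃·····██·····█·····███·    ┃ 
  ┃The ┃·····████····██···██·█    ┃ 
  ┃The ┃██····█··███··██···█·█    ┃ 
  ┃The ┃██····███···████··██·█    ┃ 
  ┃The ┃·██····█·██·███···█···    ┃ 
  ┃The ┃████·█·█··██·██····█··    ┃ 
  ┃Each┃····██·██·····█·█·····    ┃ 
  ┃This┗━━━━━━━━━━━━━━━━━━━━━━━━━━┛ 
  ┃                      ░┃         
  ┃This module implements░┃         
  ┃The architecture handl░┃         
  ┃This module manages co░┃         
  ┃The process manages ne░┃         
  ┃The framework validate░┃         
  ┃The algorithm handles ░┃         
  ┃Error handling coordin░┃         
  ┃The system maintains c▼┃         
  ┗━━━━━━━━━━━━━━━━━━━━━━━┛         
                                    
                                    


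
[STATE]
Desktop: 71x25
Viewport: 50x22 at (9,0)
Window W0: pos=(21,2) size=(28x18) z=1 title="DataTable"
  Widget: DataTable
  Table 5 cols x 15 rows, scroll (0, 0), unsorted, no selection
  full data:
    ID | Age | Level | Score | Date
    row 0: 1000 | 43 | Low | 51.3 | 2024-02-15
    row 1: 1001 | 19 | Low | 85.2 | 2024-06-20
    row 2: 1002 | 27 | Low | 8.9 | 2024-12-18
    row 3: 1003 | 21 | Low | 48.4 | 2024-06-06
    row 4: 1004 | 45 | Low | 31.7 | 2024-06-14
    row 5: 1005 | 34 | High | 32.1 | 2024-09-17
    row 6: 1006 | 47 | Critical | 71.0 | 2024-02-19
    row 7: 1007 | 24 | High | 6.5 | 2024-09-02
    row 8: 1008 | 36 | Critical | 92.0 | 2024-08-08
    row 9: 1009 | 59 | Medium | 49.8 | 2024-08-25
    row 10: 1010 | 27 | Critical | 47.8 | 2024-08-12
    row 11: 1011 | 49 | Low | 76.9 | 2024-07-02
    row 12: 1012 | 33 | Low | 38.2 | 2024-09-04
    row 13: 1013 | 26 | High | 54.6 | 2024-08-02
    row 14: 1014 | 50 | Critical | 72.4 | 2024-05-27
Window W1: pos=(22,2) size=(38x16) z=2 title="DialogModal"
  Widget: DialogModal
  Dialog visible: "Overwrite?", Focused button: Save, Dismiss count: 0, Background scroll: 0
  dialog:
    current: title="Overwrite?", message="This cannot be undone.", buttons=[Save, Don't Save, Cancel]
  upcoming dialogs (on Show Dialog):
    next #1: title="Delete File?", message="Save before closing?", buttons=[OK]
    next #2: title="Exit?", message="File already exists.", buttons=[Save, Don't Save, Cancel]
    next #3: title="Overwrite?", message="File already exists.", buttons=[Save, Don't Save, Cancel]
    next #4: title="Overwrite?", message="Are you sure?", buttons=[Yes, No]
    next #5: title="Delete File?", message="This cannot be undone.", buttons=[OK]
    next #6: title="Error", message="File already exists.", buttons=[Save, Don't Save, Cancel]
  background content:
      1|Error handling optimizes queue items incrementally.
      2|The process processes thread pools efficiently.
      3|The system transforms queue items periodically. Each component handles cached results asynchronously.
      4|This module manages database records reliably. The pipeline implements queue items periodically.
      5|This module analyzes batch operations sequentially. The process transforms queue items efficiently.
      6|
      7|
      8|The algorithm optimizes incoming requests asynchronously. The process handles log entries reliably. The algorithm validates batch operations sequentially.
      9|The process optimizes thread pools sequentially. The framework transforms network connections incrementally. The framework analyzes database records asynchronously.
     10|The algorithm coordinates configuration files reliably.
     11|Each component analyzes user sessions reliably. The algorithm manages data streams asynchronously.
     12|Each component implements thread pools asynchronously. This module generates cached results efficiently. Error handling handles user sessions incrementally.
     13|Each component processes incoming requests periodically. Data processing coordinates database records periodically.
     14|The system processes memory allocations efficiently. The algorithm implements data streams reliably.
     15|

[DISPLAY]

                                                  
                                                  
            ┏┏━━━━━━━━━━━━━━━━━━━━━━━━━━━━━━━━━━━━
            ┃┃ DialogModal                        
            ┠┠────────────────────────────────────
            ┃┃Error handling optimizes queue items
            ┃┃The process processes thread pools e
            ┃┃The system transforms queue items pe
            ┃┃Th┌──────────────────────────────┐ds
            ┃┃Th│          Overwrite?          │on
            ┃┃  │    This cannot be undone.    │  
            ┃┃  │ [Save]  Don't Save   Cancel  │  
            ┃┃Th└──────────────────────────────┘eq
            ┃┃The process optimizes thread pools s
            ┃┃The algorithm coordinates configurat
            ┃┃Each component analyzes user session
            ┃┃Each component implements thread poo
            ┃┗━━━━━━━━━━━━━━━━━━━━━━━━━━━━━━━━━━━━
            ┃1011│49 │Low     │76.9 │20┃          
            ┗━━━━━━━━━━━━━━━━━━━━━━━━━━┛          
                                                  
                                                  


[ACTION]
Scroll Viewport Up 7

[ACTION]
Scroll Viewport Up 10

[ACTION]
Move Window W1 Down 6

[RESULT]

                                                  
                                                  
            ┏━━━━━━━━━━━━━━━━━━━━━━━━━━┓          
            ┃ DataTable                ┃          
            ┠──────────────────────────┨          
            ┃ID  │Age│Level   │Score│Da┃          
            ┃────┼───┼────────┼─────┼──┃          
            ┃1000│43 │Low     │51.3 │20┃          
            ┃┏━━━━━━━━━━━━━━━━━━━━━━━━━━━━━━━━━━━━
            ┃┃ DialogModal                        
            ┃┠────────────────────────────────────
            ┃┃Error handling optimizes queue items
            ┃┃The process processes thread pools e
            ┃┃The system transforms queue items pe
            ┃┃Th┌──────────────────────────────┐ds
            ┃┃Th│          Overwrite?          │on
            ┃┃  │    This cannot be undone.    │  
            ┃┃  │ [Save]  Don't Save   Cancel  │  
            ┃┃Th└──────────────────────────────┘eq
            ┗┃The process optimizes thread pools s
             ┃The algorithm coordinates configurat
             ┃Each component analyzes user session
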